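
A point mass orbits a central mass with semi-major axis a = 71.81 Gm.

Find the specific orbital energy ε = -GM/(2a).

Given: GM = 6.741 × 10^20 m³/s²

Convert to SI: a = 71.81 Gm = 7.181e+10 m.
ε = −GM / (2a).
ε = −6.741e+20 / (2 · 7.181e+10) J/kg ≈ -4.694e+09 J/kg = -4.694 GJ/kg.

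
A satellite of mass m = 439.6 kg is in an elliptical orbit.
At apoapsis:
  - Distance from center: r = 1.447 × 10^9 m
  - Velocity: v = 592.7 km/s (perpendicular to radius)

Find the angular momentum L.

Convert to SI: v = 592.7 km/s = 592700 m/s.
Since v is perpendicular to r, L = m · v · r.
L = 439.6 · 592700 · 1.447e+09 kg·m²/s ≈ 3.77e+17 kg·m²/s.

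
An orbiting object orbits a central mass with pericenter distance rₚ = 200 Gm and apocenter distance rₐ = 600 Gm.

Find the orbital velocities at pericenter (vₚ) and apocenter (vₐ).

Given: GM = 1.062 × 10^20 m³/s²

Convert to SI: rₚ = 200 Gm = 2e+11 m; rₐ = 600 Gm = 6e+11 m.
Use the vis-viva equation v² = GM(2/r − 1/a) with a = (rₚ + rₐ)/2 = (2e+11 + 6e+11)/2 = 4e+11 m.
vₚ = √(GM · (2/rₚ − 1/a)) = √(1.062e+20 · (2/2e+11 − 1/4e+11)) m/s ≈ 2.822e+04 m/s = 28.22 km/s.
vₐ = √(GM · (2/rₐ − 1/a)) = √(1.062e+20 · (2/6e+11 − 1/4e+11)) m/s ≈ 9407 m/s = 9.407 km/s.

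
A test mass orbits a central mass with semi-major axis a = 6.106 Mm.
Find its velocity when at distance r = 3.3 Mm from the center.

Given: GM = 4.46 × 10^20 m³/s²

Convert to SI: a = 6.106 Mm = 6.106e+06 m; r = 3.3 Mm = 3.3e+06 m.
Vis-viva: v = √(GM · (2/r − 1/a)).
2/r − 1/a = 2/3.3e+06 − 1/6.106e+06 = 4.42287e-07 m⁻¹.
v = √(4.46e+20 · 4.42287e-07) m/s ≈ 1.404e+07 m/s = 1.404e+04 km/s.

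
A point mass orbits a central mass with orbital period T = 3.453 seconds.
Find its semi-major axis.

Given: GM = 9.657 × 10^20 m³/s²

Invert Kepler's third law: a = (GM · T² / (4π²))^(1/3).
Substituting T = 3.453 s and GM = 9.657e+20 m³/s²:
a = (9.657e+20 · (3.453)² / (4π²))^(1/3) m
a ≈ 6.632e+06 m = 6.632 × 10^6 m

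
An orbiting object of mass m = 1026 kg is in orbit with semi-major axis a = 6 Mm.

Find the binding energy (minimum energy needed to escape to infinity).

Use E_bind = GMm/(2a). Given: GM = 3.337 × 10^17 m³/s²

Convert to SI: a = 6 Mm = 6e+06 m.
Total orbital energy is E = −GMm/(2a); binding energy is E_bind = −E = GMm/(2a).
E_bind = 3.337e+17 · 1026 / (2 · 6e+06) J ≈ 2.853e+13 J = 28.53 TJ.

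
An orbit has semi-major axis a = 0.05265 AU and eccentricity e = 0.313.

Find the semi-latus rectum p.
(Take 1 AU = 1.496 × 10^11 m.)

Convert to SI: a = 0.05265 AU = 7.87644e+09 m.
p = a (1 − e²).
p = 7.87644e+09 · (1 − (0.313)²) = 7.87644e+09 · 0.902031 ≈ 7.105e+09 m = 0.04749 AU.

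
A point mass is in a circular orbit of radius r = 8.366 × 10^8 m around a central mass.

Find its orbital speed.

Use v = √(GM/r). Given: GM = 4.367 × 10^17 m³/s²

For a circular orbit, gravity supplies the centripetal force, so v = √(GM / r).
v = √(4.367e+17 / 8.366e+08) m/s ≈ 2.285e+04 m/s = 22.85 km/s.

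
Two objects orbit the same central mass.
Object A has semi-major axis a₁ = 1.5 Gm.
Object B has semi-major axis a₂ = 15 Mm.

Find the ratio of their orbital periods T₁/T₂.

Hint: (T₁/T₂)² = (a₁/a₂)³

Convert to SI: a₁ = 1.5 Gm = 1.5e+09 m; a₂ = 15 Mm = 1.5e+07 m.
From Kepler's third law, (T₁/T₂)² = (a₁/a₂)³, so T₁/T₂ = (a₁/a₂)^(3/2).
a₁/a₂ = 1.5e+09 / 1.5e+07 = 100.
T₁/T₂ = (100)^(3/2) ≈ 1000.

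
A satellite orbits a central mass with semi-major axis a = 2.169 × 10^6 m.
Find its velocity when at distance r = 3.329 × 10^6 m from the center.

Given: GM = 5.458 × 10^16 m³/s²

Vis-viva: v = √(GM · (2/r − 1/a)).
2/r − 1/a = 2/3.329e+06 − 1/2.169e+06 = 1.39739e-07 m⁻¹.
v = √(5.458e+16 · 1.39739e-07) m/s ≈ 8.733e+04 m/s = 87.33 km/s.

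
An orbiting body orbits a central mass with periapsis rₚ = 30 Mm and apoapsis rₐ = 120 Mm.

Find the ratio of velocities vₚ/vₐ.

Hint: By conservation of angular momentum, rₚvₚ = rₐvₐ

Convert to SI: rₚ = 30 Mm = 3e+07 m; rₐ = 120 Mm = 1.2e+08 m.
Conservation of angular momentum gives rₚvₚ = rₐvₐ, so vₚ/vₐ = rₐ/rₚ.
vₚ/vₐ = 1.2e+08 / 3e+07 ≈ 4.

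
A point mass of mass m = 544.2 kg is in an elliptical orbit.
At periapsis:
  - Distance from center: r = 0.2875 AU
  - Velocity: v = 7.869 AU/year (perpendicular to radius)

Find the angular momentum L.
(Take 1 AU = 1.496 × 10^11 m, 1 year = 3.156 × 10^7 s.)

Convert to SI: r = 0.2875 AU = 4.301e+10 m; v = 7.869 AU/year = 37300.5 m/s.
Since v is perpendicular to r, L = m · v · r.
L = 544.2 · 37300.5 · 4.301e+10 kg·m²/s ≈ 8.731e+17 kg·m²/s.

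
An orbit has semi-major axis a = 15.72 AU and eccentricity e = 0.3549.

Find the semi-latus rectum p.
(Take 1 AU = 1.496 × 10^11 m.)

Convert to SI: a = 15.72 AU = 2.35171e+12 m.
p = a (1 − e²).
p = 2.35171e+12 · (1 − (0.3549)²) = 2.35171e+12 · 0.874046 ≈ 2.056e+12 m = 13.74 AU.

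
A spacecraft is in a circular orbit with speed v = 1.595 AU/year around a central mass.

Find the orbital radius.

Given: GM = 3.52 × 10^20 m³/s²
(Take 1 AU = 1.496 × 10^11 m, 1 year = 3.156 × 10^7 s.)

Convert to SI: v = 1.595 AU/year = 7560.58 m/s.
For a circular orbit, v² = GM / r, so r = GM / v².
r = 3.52e+20 / (7560.58)² m ≈ 6.158e+12 m = 41.16 AU.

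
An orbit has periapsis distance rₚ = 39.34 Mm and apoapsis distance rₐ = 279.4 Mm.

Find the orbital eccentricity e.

Convert to SI: rₚ = 39.34 Mm = 3.934e+07 m; rₐ = 279.4 Mm = 2.794e+08 m.
e = (rₐ − rₚ) / (rₐ + rₚ).
e = (2.794e+08 − 3.934e+07) / (2.794e+08 + 3.934e+07) = 2.4006e+08 / 3.1874e+08 ≈ 0.7532.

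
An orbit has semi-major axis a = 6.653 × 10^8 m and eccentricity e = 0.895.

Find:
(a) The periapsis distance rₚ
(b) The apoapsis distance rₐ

(a) rₚ = a(1 − e) = 6.653e+08 · (1 − 0.895) = 6.653e+08 · 0.105 ≈ 6.986e+07 m = 6.986 × 10^7 m.
(b) rₐ = a(1 + e) = 6.653e+08 · (1 + 0.895) = 6.653e+08 · 1.895 ≈ 1.261e+09 m = 1.261 × 10^9 m.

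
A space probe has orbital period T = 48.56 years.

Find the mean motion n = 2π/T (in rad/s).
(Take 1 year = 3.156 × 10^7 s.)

Convert to SI: T = 48.56 years = 1.53255e+09 s.
n = 2π / T.
n = 2π / 1.53255e+09 s ≈ 4.1e-09 rad/s.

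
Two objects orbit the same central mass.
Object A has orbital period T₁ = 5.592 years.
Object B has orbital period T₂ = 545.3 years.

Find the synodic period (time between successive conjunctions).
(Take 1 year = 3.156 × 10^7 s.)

Convert to SI: T₁ = 5.592 years = 1.76484e+08 s; T₂ = 545.3 years = 1.72097e+10 s.
T_syn = |T₁ · T₂ / (T₁ − T₂)|.
T_syn = |1.76484e+08 · 1.72097e+10 / (1.76484e+08 − 1.72097e+10)| s ≈ 1.783e+08 s = 5.65 years.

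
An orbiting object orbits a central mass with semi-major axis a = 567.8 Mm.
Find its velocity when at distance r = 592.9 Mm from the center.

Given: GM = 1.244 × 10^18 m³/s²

Convert to SI: a = 567.8 Mm = 5.678e+08 m; r = 592.9 Mm = 5.929e+08 m.
Vis-viva: v = √(GM · (2/r − 1/a)).
2/r − 1/a = 2/5.929e+08 − 1/5.678e+08 = 1.61207e-09 m⁻¹.
v = √(1.244e+18 · 1.61207e-09) m/s ≈ 4.478e+04 m/s = 44.78 km/s.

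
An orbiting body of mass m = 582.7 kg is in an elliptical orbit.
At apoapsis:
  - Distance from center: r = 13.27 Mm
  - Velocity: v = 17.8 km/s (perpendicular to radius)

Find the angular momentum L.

Convert to SI: r = 13.27 Mm = 1.327e+07 m; v = 17.8 km/s = 17800 m/s.
Since v is perpendicular to r, L = m · v · r.
L = 582.7 · 17800 · 1.327e+07 kg·m²/s ≈ 1.376e+14 kg·m²/s.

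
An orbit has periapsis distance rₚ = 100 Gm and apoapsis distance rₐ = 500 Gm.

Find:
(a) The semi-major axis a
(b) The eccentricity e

Convert to SI: rₚ = 100 Gm = 1e+11 m; rₐ = 500 Gm = 5e+11 m.
(a) a = (rₚ + rₐ) / 2 = (1e+11 + 5e+11) / 2 ≈ 3e+11 m = 300 Gm.
(b) e = (rₐ − rₚ) / (rₐ + rₚ) = (5e+11 − 1e+11) / (5e+11 + 1e+11) ≈ 0.6667.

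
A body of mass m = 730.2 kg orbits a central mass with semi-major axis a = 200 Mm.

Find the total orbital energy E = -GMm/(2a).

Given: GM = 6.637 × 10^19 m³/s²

Convert to SI: a = 200 Mm = 2e+08 m.
E = −GMm / (2a).
E = −6.637e+19 · 730.2 / (2 · 2e+08) J ≈ -1.212e+14 J = -121.2 TJ.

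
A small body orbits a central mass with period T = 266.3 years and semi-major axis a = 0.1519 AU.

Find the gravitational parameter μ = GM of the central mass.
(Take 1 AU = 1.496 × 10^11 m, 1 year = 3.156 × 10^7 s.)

Convert to SI: T = 266.3 years = 8.40443e+09 s; a = 0.1519 AU = 2.27242e+10 m.
GM = 4π² · a³ / T².
GM = 4π² · (2.27242e+10)³ / (8.40443e+09)² m³/s² ≈ 6.559e+12 m³/s² = 6.559 × 10^12 m³/s².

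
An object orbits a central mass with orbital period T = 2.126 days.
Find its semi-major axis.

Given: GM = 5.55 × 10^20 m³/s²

Convert to SI: T = 2.126 days = 183686 s.
Invert Kepler's third law: a = (GM · T² / (4π²))^(1/3).
Substituting T = 183686 s and GM = 5.55e+20 m³/s²:
a = (5.55e+20 · (183686)² / (4π²))^(1/3) m
a ≈ 7.799e+09 m = 7.799 Gm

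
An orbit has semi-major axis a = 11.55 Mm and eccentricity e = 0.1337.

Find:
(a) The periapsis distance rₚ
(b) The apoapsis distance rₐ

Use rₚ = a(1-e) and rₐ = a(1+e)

Convert to SI: a = 11.55 Mm = 1.155e+07 m.
(a) rₚ = a(1 − e) = 1.155e+07 · (1 − 0.1337) = 1.155e+07 · 0.8663 ≈ 1.001e+07 m = 10.01 Mm.
(b) rₐ = a(1 + e) = 1.155e+07 · (1 + 0.1337) = 1.155e+07 · 1.1337 ≈ 1.309e+07 m = 13.09 Mm.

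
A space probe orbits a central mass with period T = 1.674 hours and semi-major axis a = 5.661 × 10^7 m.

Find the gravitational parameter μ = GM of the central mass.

Convert to SI: T = 1.674 hours = 6026.4 s.
GM = 4π² · a³ / T².
GM = 4π² · (5.661e+07)³ / (6026.4)² m³/s² ≈ 1.972e+17 m³/s² = 1.972 × 10^17 m³/s².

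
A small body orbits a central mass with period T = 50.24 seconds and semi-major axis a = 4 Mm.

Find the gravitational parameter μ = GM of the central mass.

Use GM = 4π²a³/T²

Convert to SI: a = 4 Mm = 4e+06 m.
GM = 4π² · a³ / T².
GM = 4π² · (4e+06)³ / (50.24)² m³/s² ≈ 1.001e+18 m³/s² = 1.001 × 10^18 m³/s².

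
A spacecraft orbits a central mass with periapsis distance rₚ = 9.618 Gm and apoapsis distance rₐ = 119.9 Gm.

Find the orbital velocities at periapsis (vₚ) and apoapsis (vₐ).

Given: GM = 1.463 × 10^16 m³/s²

Convert to SI: rₚ = 9.618 Gm = 9.618e+09 m; rₐ = 119.9 Gm = 1.199e+11 m.
Use the vis-viva equation v² = GM(2/r − 1/a) with a = (rₚ + rₐ)/2 = (9.618e+09 + 1.199e+11)/2 = 6.4759e+10 m.
vₚ = √(GM · (2/rₚ − 1/a)) = √(1.463e+16 · (2/9.618e+09 − 1/6.4759e+10)) m/s ≈ 1678 m/s = 1.678 km/s.
vₐ = √(GM · (2/rₐ − 1/a)) = √(1.463e+16 · (2/1.199e+11 − 1/6.4759e+10)) m/s ≈ 134.6 m/s = 134.6 m/s.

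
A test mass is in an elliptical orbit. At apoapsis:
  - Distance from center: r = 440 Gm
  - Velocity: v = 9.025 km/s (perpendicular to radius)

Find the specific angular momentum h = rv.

Convert to SI: r = 440 Gm = 4.4e+11 m; v = 9.025 km/s = 9025 m/s.
With v perpendicular to r, h = r · v.
h = 4.4e+11 · 9025 m²/s ≈ 3.971e+15 m²/s.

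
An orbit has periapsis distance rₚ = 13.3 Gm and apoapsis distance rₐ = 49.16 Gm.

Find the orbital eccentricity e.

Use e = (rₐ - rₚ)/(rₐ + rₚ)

Convert to SI: rₚ = 13.3 Gm = 1.33e+10 m; rₐ = 49.16 Gm = 4.916e+10 m.
e = (rₐ − rₚ) / (rₐ + rₚ).
e = (4.916e+10 − 1.33e+10) / (4.916e+10 + 1.33e+10) = 3.586e+10 / 6.246e+10 ≈ 0.5741.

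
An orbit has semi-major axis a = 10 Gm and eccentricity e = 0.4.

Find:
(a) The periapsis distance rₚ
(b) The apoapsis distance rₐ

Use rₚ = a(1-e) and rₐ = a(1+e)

Convert to SI: a = 10 Gm = 1e+10 m.
(a) rₚ = a(1 − e) = 1e+10 · (1 − 0.4) = 1e+10 · 0.6 ≈ 6e+09 m = 6 Gm.
(b) rₐ = a(1 + e) = 1e+10 · (1 + 0.4) = 1e+10 · 1.4 ≈ 1.4e+10 m = 14 Gm.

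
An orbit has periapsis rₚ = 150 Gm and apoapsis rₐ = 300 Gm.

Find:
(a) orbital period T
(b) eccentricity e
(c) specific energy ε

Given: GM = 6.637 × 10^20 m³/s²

Convert to SI: rₚ = 150 Gm = 1.5e+11 m; rₐ = 300 Gm = 3e+11 m.
(a) With a = (rₚ + rₐ)/2 = 2.25e+11 m, T = 2π √(a³/GM) = 2π √((2.25e+11)³/6.637e+20) s ≈ 2.603e+07 s
(b) e = (rₐ − rₚ)/(rₐ + rₚ) = (3e+11 − 1.5e+11)/(3e+11 + 1.5e+11) ≈ 0.3333
(c) With a = (rₚ + rₐ)/2 = 2.25e+11 m, ε = −GM/(2a) = −6.637e+20/(2 · 2.25e+11) J/kg ≈ -1.475e+09 J/kg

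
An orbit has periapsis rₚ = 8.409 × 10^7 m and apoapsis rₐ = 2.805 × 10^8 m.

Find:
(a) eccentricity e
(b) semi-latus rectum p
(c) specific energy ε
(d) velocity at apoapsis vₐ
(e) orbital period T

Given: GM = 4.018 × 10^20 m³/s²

(a) e = (rₐ − rₚ)/(rₐ + rₚ) = (2.805e+08 − 8.409e+07)/(2.805e+08 + 8.409e+07) ≈ 0.5387
(b) From a = (rₚ + rₐ)/2 = 1.82295e+08 m and e = (rₐ − rₚ)/(rₐ + rₚ) = 0.538715, p = a(1 − e²) = 1.82295e+08 · (1 − (0.538715)²) ≈ 1.294e+08 m
(c) With a = (rₚ + rₐ)/2 = 1.82295e+08 m, ε = −GM/(2a) = −4.018e+20/(2 · 1.82295e+08) J/kg ≈ -1.102e+12 J/kg
(d) With a = (rₚ + rₐ)/2 = 1.82295e+08 m, vₐ = √(GM (2/rₐ − 1/a)) = √(4.018e+20 · (2/2.805e+08 − 1/1.82295e+08)) m/s ≈ 8.129e+05 m/s
(e) With a = (rₚ + rₐ)/2 = 1.82295e+08 m, T = 2π √(a³/GM) = 2π √((1.82295e+08)³/4.018e+20) s ≈ 771.5 s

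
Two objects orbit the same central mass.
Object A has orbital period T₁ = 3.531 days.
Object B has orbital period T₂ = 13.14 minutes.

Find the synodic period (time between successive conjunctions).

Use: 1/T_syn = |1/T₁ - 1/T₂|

Convert to SI: T₁ = 3.531 days = 305078 s; T₂ = 13.14 minutes = 788.4 s.
T_syn = |T₁ · T₂ / (T₁ − T₂)|.
T_syn = |305078 · 788.4 / (305078 − 788.4)| s ≈ 790.4 s = 13.17 minutes.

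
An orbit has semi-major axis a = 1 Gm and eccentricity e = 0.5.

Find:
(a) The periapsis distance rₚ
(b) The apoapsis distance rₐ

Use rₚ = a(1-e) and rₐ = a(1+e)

Convert to SI: a = 1 Gm = 1e+09 m.
(a) rₚ = a(1 − e) = 1e+09 · (1 − 0.5) = 1e+09 · 0.5 ≈ 5e+08 m = 500 Mm.
(b) rₐ = a(1 + e) = 1e+09 · (1 + 0.5) = 1e+09 · 1.5 ≈ 1.5e+09 m = 1.5 Gm.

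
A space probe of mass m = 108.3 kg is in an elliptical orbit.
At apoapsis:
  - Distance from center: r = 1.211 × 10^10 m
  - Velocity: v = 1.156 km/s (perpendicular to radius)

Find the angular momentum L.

Convert to SI: v = 1.156 km/s = 1156 m/s.
Since v is perpendicular to r, L = m · v · r.
L = 108.3 · 1156 · 1.211e+10 kg·m²/s ≈ 1.516e+15 kg·m²/s.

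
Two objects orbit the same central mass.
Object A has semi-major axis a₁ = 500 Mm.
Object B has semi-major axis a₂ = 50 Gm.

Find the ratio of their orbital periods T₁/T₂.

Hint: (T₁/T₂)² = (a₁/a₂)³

Convert to SI: a₁ = 500 Mm = 5e+08 m; a₂ = 50 Gm = 5e+10 m.
From Kepler's third law, (T₁/T₂)² = (a₁/a₂)³, so T₁/T₂ = (a₁/a₂)^(3/2).
a₁/a₂ = 5e+08 / 5e+10 = 0.01.
T₁/T₂ = (0.01)^(3/2) ≈ 0.001.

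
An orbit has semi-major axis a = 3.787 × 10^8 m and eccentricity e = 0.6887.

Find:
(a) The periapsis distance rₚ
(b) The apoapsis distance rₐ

(a) rₚ = a(1 − e) = 3.787e+08 · (1 − 0.6887) = 3.787e+08 · 0.3113 ≈ 1.179e+08 m = 1.179 × 10^8 m.
(b) rₐ = a(1 + e) = 3.787e+08 · (1 + 0.6887) = 3.787e+08 · 1.6887 ≈ 6.395e+08 m = 6.395 × 10^8 m.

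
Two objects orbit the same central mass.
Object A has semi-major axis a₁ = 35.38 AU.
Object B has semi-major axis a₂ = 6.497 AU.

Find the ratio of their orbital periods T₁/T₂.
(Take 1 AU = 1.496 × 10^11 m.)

Convert to SI: a₁ = 35.38 AU = 5.29285e+12 m; a₂ = 6.497 AU = 9.71951e+11 m.
From Kepler's third law, (T₁/T₂)² = (a₁/a₂)³, so T₁/T₂ = (a₁/a₂)^(3/2).
a₁/a₂ = 5.29285e+12 / 9.71951e+11 = 5.44559.
T₁/T₂ = (5.44559)^(3/2) ≈ 12.71.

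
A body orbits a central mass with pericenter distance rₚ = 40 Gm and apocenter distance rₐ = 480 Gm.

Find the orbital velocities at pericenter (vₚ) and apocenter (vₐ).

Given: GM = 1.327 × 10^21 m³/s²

Convert to SI: rₚ = 40 Gm = 4e+10 m; rₐ = 480 Gm = 4.8e+11 m.
Use the vis-viva equation v² = GM(2/r − 1/a) with a = (rₚ + rₐ)/2 = (4e+10 + 4.8e+11)/2 = 2.6e+11 m.
vₚ = √(GM · (2/rₚ − 1/a)) = √(1.327e+21 · (2/4e+10 − 1/2.6e+11)) m/s ≈ 2.475e+05 m/s = 247.5 km/s.
vₐ = √(GM · (2/rₐ − 1/a)) = √(1.327e+21 · (2/4.8e+11 − 1/2.6e+11)) m/s ≈ 2.062e+04 m/s = 20.62 km/s.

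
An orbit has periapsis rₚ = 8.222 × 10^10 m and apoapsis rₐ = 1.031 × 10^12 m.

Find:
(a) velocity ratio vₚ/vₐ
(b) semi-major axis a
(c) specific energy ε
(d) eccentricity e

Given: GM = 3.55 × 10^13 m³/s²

(a) Conservation of angular momentum (rₚvₚ = rₐvₐ) gives vₚ/vₐ = rₐ/rₚ = 1.031e+12/8.222e+10 ≈ 12.54
(b) a = (rₚ + rₐ)/2 = (8.222e+10 + 1.031e+12)/2 ≈ 5.566e+11 m
(c) With a = (rₚ + rₐ)/2 = 5.5661e+11 m, ε = −GM/(2a) = −3.55e+13/(2 · 5.5661e+11) J/kg ≈ -31.89 J/kg
(d) e = (rₐ − rₚ)/(rₐ + rₚ) = (1.031e+12 − 8.222e+10)/(1.031e+12 + 8.222e+10) ≈ 0.8523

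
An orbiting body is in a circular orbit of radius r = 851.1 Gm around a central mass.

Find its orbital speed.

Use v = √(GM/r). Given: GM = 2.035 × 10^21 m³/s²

Convert to SI: r = 851.1 Gm = 8.511e+11 m.
For a circular orbit, gravity supplies the centripetal force, so v = √(GM / r).
v = √(2.035e+21 / 8.511e+11) m/s ≈ 4.89e+04 m/s = 48.9 km/s.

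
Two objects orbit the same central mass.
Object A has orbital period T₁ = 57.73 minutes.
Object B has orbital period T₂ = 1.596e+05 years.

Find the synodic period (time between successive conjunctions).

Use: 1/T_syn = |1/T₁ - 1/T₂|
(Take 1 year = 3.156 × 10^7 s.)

Convert to SI: T₁ = 57.73 minutes = 3463.8 s; T₂ = 1.596e+05 years = 5.03698e+12 s.
T_syn = |T₁ · T₂ / (T₁ − T₂)|.
T_syn = |3463.8 · 5.03698e+12 / (3463.8 − 5.03698e+12)| s ≈ 3464 s = 57.73 minutes.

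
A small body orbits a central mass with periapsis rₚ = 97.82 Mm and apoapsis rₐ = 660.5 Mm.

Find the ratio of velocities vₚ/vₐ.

Convert to SI: rₚ = 97.82 Mm = 9.782e+07 m; rₐ = 660.5 Mm = 6.605e+08 m.
Conservation of angular momentum gives rₚvₚ = rₐvₐ, so vₚ/vₐ = rₐ/rₚ.
vₚ/vₐ = 6.605e+08 / 9.782e+07 ≈ 6.752.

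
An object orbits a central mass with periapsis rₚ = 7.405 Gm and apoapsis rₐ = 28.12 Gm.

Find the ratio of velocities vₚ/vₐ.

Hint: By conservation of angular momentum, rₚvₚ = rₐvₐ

Convert to SI: rₚ = 7.405 Gm = 7.405e+09 m; rₐ = 28.12 Gm = 2.812e+10 m.
Conservation of angular momentum gives rₚvₚ = rₐvₐ, so vₚ/vₐ = rₐ/rₚ.
vₚ/vₐ = 2.812e+10 / 7.405e+09 ≈ 3.797.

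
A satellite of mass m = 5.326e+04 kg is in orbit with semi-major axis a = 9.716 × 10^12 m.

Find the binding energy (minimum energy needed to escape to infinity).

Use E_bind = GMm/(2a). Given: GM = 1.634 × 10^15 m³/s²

Total orbital energy is E = −GMm/(2a); binding energy is E_bind = −E = GMm/(2a).
E_bind = 1.634e+15 · 5.326e+04 / (2 · 9.716e+12) J ≈ 4.479e+06 J = 4.479 MJ.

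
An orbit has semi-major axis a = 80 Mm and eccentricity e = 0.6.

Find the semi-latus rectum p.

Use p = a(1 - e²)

Convert to SI: a = 80 Mm = 8e+07 m.
p = a (1 − e²).
p = 8e+07 · (1 − (0.6)²) = 8e+07 · 0.64 ≈ 5.12e+07 m = 51.2 Mm.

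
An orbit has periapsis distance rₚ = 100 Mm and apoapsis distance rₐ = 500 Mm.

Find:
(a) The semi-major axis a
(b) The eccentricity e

Convert to SI: rₚ = 100 Mm = 1e+08 m; rₐ = 500 Mm = 5e+08 m.
(a) a = (rₚ + rₐ) / 2 = (1e+08 + 5e+08) / 2 ≈ 3e+08 m = 300 Mm.
(b) e = (rₐ − rₚ) / (rₐ + rₚ) = (5e+08 − 1e+08) / (5e+08 + 1e+08) ≈ 0.6667.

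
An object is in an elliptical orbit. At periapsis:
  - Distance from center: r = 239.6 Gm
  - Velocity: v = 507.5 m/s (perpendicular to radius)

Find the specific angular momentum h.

Convert to SI: r = 239.6 Gm = 2.396e+11 m.
With v perpendicular to r, h = r · v.
h = 2.396e+11 · 507.5 m²/s ≈ 1.216e+14 m²/s.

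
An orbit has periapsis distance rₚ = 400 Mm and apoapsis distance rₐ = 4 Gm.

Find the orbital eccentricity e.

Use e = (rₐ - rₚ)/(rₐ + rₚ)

Convert to SI: rₚ = 400 Mm = 4e+08 m; rₐ = 4 Gm = 4e+09 m.
e = (rₐ − rₚ) / (rₐ + rₚ).
e = (4e+09 − 4e+08) / (4e+09 + 4e+08) = 3.6e+09 / 4.4e+09 ≈ 0.8182.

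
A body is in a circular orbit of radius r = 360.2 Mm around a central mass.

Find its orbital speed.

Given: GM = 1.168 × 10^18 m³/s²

Convert to SI: r = 360.2 Mm = 3.602e+08 m.
For a circular orbit, gravity supplies the centripetal force, so v = √(GM / r).
v = √(1.168e+18 / 3.602e+08) m/s ≈ 5.694e+04 m/s = 56.94 km/s.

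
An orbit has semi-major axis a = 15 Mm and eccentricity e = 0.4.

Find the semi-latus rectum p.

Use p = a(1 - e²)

Convert to SI: a = 15 Mm = 1.5e+07 m.
p = a (1 − e²).
p = 1.5e+07 · (1 − (0.4)²) = 1.5e+07 · 0.84 ≈ 1.26e+07 m = 12.6 Mm.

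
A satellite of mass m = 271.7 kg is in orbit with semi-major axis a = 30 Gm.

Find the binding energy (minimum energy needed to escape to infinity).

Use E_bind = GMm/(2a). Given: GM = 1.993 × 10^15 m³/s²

Convert to SI: a = 30 Gm = 3e+10 m.
Total orbital energy is E = −GMm/(2a); binding energy is E_bind = −E = GMm/(2a).
E_bind = 1.993e+15 · 271.7 / (2 · 3e+10) J ≈ 9.025e+06 J = 9.025 MJ.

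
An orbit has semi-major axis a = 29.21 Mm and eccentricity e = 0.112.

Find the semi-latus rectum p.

Convert to SI: a = 29.21 Mm = 2.921e+07 m.
p = a (1 − e²).
p = 2.921e+07 · (1 − (0.112)²) = 2.921e+07 · 0.987456 ≈ 2.884e+07 m = 28.84 Mm.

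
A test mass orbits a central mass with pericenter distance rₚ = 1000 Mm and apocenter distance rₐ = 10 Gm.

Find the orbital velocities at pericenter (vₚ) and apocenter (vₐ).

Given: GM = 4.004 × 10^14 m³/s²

Convert to SI: rₚ = 1000 Mm = 1e+09 m; rₐ = 10 Gm = 1e+10 m.
Use the vis-viva equation v² = GM(2/r − 1/a) with a = (rₚ + rₐ)/2 = (1e+09 + 1e+10)/2 = 5.5e+09 m.
vₚ = √(GM · (2/rₚ − 1/a)) = √(4.004e+14 · (2/1e+09 − 1/5.5e+09)) m/s ≈ 853.2 m/s = 853.2 m/s.
vₐ = √(GM · (2/rₐ − 1/a)) = √(4.004e+14 · (2/1e+10 − 1/5.5e+09)) m/s ≈ 85.32 m/s = 85.32 m/s.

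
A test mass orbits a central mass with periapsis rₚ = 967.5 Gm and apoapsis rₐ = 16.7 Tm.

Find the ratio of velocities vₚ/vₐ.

Convert to SI: rₚ = 967.5 Gm = 9.675e+11 m; rₐ = 16.7 Tm = 1.67e+13 m.
Conservation of angular momentum gives rₚvₚ = rₐvₐ, so vₚ/vₐ = rₐ/rₚ.
vₚ/vₐ = 1.67e+13 / 9.675e+11 ≈ 17.26.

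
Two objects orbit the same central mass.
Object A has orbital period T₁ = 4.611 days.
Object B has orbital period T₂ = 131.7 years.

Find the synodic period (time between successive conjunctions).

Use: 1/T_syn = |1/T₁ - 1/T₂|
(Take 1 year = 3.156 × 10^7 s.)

Convert to SI: T₁ = 4.611 days = 398390 s; T₂ = 131.7 years = 4.15645e+09 s.
T_syn = |T₁ · T₂ / (T₁ − T₂)|.
T_syn = |398390 · 4.15645e+09 / (398390 − 4.15645e+09)| s ≈ 3.984e+05 s = 4.611 days.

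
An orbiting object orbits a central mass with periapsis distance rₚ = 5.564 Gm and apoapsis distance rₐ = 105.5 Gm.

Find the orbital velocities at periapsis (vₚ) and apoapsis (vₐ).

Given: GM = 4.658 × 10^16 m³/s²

Convert to SI: rₚ = 5.564 Gm = 5.564e+09 m; rₐ = 105.5 Gm = 1.055e+11 m.
Use the vis-viva equation v² = GM(2/r − 1/a) with a = (rₚ + rₐ)/2 = (5.564e+09 + 1.055e+11)/2 = 5.5532e+10 m.
vₚ = √(GM · (2/rₚ − 1/a)) = √(4.658e+16 · (2/5.564e+09 − 1/5.5532e+10)) m/s ≈ 3988 m/s = 3.988 km/s.
vₐ = √(GM · (2/rₐ − 1/a)) = √(4.658e+16 · (2/1.055e+11 − 1/5.5532e+10)) m/s ≈ 210.3 m/s = 210.3 m/s.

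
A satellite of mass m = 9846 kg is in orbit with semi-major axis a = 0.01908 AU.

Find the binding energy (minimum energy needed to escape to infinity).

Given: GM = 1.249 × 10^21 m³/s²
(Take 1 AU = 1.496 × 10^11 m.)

Convert to SI: a = 0.01908 AU = 2.85437e+09 m.
Total orbital energy is E = −GMm/(2a); binding energy is E_bind = −E = GMm/(2a).
E_bind = 1.249e+21 · 9846 / (2 · 2.85437e+09) J ≈ 2.154e+15 J = 2.154 PJ.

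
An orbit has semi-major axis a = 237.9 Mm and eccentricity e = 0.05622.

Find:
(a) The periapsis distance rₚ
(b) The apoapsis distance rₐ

Convert to SI: a = 237.9 Mm = 2.379e+08 m.
(a) rₚ = a(1 − e) = 2.379e+08 · (1 − 0.05622) = 2.379e+08 · 0.94378 ≈ 2.245e+08 m = 224.5 Mm.
(b) rₐ = a(1 + e) = 2.379e+08 · (1 + 0.05622) = 2.379e+08 · 1.05622 ≈ 2.513e+08 m = 251.3 Mm.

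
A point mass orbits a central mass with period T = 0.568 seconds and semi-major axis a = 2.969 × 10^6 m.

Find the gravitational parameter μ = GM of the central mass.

GM = 4π² · a³ / T².
GM = 4π² · (2.969e+06)³ / (0.568)² m³/s² ≈ 3.203e+21 m³/s² = 3.203 × 10^21 m³/s².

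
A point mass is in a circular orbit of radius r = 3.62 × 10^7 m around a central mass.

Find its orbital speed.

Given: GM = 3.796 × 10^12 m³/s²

For a circular orbit, gravity supplies the centripetal force, so v = √(GM / r).
v = √(3.796e+12 / 3.62e+07) m/s ≈ 323.8 m/s = 323.8 m/s.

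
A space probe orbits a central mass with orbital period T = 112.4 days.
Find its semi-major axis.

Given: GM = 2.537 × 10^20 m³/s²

Convert to SI: T = 112.4 days = 9.71136e+06 s.
Invert Kepler's third law: a = (GM · T² / (4π²))^(1/3).
Substituting T = 9.71136e+06 s and GM = 2.537e+20 m³/s²:
a = (2.537e+20 · (9.71136e+06)² / (4π²))^(1/3) m
a ≈ 8.463e+10 m = 8.463 × 10^10 m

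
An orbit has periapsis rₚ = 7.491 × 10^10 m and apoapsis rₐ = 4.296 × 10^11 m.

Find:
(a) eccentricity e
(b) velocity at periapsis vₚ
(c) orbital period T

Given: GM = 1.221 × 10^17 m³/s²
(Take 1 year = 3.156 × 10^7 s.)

(a) e = (rₐ − rₚ)/(rₐ + rₚ) = (4.296e+11 − 7.491e+10)/(4.296e+11 + 7.491e+10) ≈ 0.703
(b) With a = (rₚ + rₐ)/2 = 2.52255e+11 m, vₚ = √(GM (2/rₚ − 1/a)) = √(1.221e+17 · (2/7.491e+10 − 1/2.52255e+11)) m/s ≈ 1666 m/s
(c) With a = (rₚ + rₐ)/2 = 2.52255e+11 m, T = 2π √(a³/GM) = 2π √((2.52255e+11)³/1.221e+17) s ≈ 2.278e+09 s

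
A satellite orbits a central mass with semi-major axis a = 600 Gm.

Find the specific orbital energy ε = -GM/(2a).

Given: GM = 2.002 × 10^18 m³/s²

Convert to SI: a = 600 Gm = 6e+11 m.
ε = −GM / (2a).
ε = −2.002e+18 / (2 · 6e+11) J/kg ≈ -1.668e+06 J/kg = -1.668 MJ/kg.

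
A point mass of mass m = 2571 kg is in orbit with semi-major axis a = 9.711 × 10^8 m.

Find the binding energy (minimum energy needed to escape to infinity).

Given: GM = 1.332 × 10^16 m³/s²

Total orbital energy is E = −GMm/(2a); binding energy is E_bind = −E = GMm/(2a).
E_bind = 1.332e+16 · 2571 / (2 · 9.711e+08) J ≈ 1.763e+10 J = 17.63 GJ.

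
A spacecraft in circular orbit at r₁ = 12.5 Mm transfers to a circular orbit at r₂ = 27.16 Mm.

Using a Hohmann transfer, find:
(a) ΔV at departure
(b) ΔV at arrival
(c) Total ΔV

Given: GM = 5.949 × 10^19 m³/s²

Convert to SI: r₁ = 12.5 Mm = 1.25e+07 m; r₂ = 27.16 Mm = 2.716e+07 m.
Transfer semi-major axis: a_t = (r₁ + r₂)/2 = (1.25e+07 + 2.716e+07)/2 = 1.983e+07 m.
Circular speeds: v₁ = √(GM/r₁) = 2.18156e+06 m/s, v₂ = √(GM/r₂) = 1.47998e+06 m/s.
Transfer speeds (vis-viva v² = GM(2/r − 1/a_t)): v₁ᵗ = 2.55312e+06 m/s, v₂ᵗ = 1.17503e+06 m/s.
(a) ΔV₁ = |v₁ᵗ − v₁| ≈ 3.716e+05 m/s = 371.6 km/s.
(b) ΔV₂ = |v₂ − v₂ᵗ| ≈ 3.049e+05 m/s = 304.9 km/s.
(c) ΔV_total = ΔV₁ + ΔV₂ ≈ 6.765e+05 m/s = 676.5 km/s.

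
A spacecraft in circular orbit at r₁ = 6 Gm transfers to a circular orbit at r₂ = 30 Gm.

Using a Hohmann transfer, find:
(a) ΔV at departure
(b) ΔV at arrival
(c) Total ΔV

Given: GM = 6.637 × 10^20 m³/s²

Convert to SI: r₁ = 6 Gm = 6e+09 m; r₂ = 30 Gm = 3e+10 m.
Transfer semi-major axis: a_t = (r₁ + r₂)/2 = (6e+09 + 3e+10)/2 = 1.8e+10 m.
Circular speeds: v₁ = √(GM/r₁) = 332591 m/s, v₂ = √(GM/r₂) = 148739 m/s.
Transfer speeds (vis-viva v² = GM(2/r − 1/a_t)): v₁ᵗ = 429373 m/s, v₂ᵗ = 85874.6 m/s.
(a) ΔV₁ = |v₁ᵗ − v₁| ≈ 9.678e+04 m/s = 96.78 km/s.
(b) ΔV₂ = |v₂ − v₂ᵗ| ≈ 6.286e+04 m/s = 62.86 km/s.
(c) ΔV_total = ΔV₁ + ΔV₂ ≈ 1.596e+05 m/s = 159.6 km/s.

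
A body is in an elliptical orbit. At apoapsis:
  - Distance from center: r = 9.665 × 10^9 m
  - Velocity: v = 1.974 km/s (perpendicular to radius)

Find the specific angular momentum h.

Convert to SI: v = 1.974 km/s = 1974 m/s.
With v perpendicular to r, h = r · v.
h = 9.665e+09 · 1974 m²/s ≈ 1.908e+13 m²/s.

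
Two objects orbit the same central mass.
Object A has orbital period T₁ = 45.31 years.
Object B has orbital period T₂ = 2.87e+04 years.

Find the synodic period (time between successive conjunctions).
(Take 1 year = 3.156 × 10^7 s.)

Convert to SI: T₁ = 45.31 years = 1.42998e+09 s; T₂ = 2.87e+04 years = 9.05772e+11 s.
T_syn = |T₁ · T₂ / (T₁ − T₂)|.
T_syn = |1.42998e+09 · 9.05772e+11 / (1.42998e+09 − 9.05772e+11)| s ≈ 1.432e+09 s = 45.38 years.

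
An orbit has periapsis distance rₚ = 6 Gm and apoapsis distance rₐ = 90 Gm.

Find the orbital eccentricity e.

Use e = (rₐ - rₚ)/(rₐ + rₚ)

Convert to SI: rₚ = 6 Gm = 6e+09 m; rₐ = 90 Gm = 9e+10 m.
e = (rₐ − rₚ) / (rₐ + rₚ).
e = (9e+10 − 6e+09) / (9e+10 + 6e+09) = 8.4e+10 / 9.6e+10 ≈ 0.875.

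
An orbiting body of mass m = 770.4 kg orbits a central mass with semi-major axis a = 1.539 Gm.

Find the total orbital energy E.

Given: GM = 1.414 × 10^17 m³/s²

Convert to SI: a = 1.539 Gm = 1.539e+09 m.
E = −GMm / (2a).
E = −1.414e+17 · 770.4 / (2 · 1.539e+09) J ≈ -3.539e+10 J = -35.39 GJ.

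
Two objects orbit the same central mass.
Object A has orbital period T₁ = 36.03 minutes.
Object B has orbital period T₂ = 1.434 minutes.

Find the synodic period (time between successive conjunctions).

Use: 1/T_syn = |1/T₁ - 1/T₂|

Convert to SI: T₁ = 36.03 minutes = 2161.8 s; T₂ = 1.434 minutes = 86.04 s.
T_syn = |T₁ · T₂ / (T₁ − T₂)|.
T_syn = |2161.8 · 86.04 / (2161.8 − 86.04)| s ≈ 89.61 s = 1.493 minutes.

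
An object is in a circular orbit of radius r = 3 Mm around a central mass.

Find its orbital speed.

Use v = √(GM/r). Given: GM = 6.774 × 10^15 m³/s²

Convert to SI: r = 3 Mm = 3e+06 m.
For a circular orbit, gravity supplies the centripetal force, so v = √(GM / r).
v = √(6.774e+15 / 3e+06) m/s ≈ 4.752e+04 m/s = 47.52 km/s.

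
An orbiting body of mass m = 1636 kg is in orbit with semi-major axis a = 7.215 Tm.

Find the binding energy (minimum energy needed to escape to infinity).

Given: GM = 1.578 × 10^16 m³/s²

Convert to SI: a = 7.215 Tm = 7.215e+12 m.
Total orbital energy is E = −GMm/(2a); binding energy is E_bind = −E = GMm/(2a).
E_bind = 1.578e+16 · 1636 / (2 · 7.215e+12) J ≈ 1.789e+06 J = 1.789 MJ.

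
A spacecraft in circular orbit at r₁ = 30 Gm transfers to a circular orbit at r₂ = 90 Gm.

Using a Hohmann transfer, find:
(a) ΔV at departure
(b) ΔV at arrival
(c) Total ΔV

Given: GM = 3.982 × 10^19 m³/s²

Convert to SI: r₁ = 30 Gm = 3e+10 m; r₂ = 90 Gm = 9e+10 m.
Transfer semi-major axis: a_t = (r₁ + r₂)/2 = (3e+10 + 9e+10)/2 = 6e+10 m.
Circular speeds: v₁ = √(GM/r₁) = 36432.6 m/s, v₂ = √(GM/r₂) = 21034.4 m/s.
Transfer speeds (vis-viva v² = GM(2/r − 1/a_t)): v₁ᵗ = 44620.6 m/s, v₂ᵗ = 14873.5 m/s.
(a) ΔV₁ = |v₁ᵗ − v₁| ≈ 8188 m/s = 8.188 km/s.
(b) ΔV₂ = |v₂ − v₂ᵗ| ≈ 6161 m/s = 6.161 km/s.
(c) ΔV_total = ΔV₁ + ΔV₂ ≈ 1.435e+04 m/s = 14.35 km/s.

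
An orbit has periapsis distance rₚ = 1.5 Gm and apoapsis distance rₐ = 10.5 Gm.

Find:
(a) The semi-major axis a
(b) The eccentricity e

Convert to SI: rₚ = 1.5 Gm = 1.5e+09 m; rₐ = 10.5 Gm = 1.05e+10 m.
(a) a = (rₚ + rₐ) / 2 = (1.5e+09 + 1.05e+10) / 2 ≈ 6e+09 m = 6 Gm.
(b) e = (rₐ − rₚ) / (rₐ + rₚ) = (1.05e+10 − 1.5e+09) / (1.05e+10 + 1.5e+09) ≈ 0.75.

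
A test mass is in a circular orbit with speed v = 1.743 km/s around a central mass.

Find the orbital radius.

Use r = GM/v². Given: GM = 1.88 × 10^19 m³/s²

Convert to SI: v = 1.743 km/s = 1743 m/s.
For a circular orbit, v² = GM / r, so r = GM / v².
r = 1.88e+19 / (1743)² m ≈ 6.188e+12 m = 6.188 × 10^12 m.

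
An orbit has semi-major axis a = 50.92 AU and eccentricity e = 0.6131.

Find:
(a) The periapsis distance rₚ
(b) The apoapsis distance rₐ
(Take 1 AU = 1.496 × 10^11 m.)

Convert to SI: a = 50.92 AU = 7.61763e+12 m.
(a) rₚ = a(1 − e) = 7.61763e+12 · (1 − 0.6131) = 7.61763e+12 · 0.3869 ≈ 2.947e+12 m = 19.7 AU.
(b) rₐ = a(1 + e) = 7.61763e+12 · (1 + 0.6131) = 7.61763e+12 · 1.6131 ≈ 1.229e+13 m = 82.14 AU.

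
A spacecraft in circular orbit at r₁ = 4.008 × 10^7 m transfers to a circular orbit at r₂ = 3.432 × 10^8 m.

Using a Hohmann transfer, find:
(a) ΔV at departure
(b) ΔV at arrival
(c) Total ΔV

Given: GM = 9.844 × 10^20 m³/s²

Transfer semi-major axis: a_t = (r₁ + r₂)/2 = (4.008e+07 + 3.432e+08)/2 = 1.9164e+08 m.
Circular speeds: v₁ = √(GM/r₁) = 4.95589e+06 m/s, v₂ = √(GM/r₂) = 1.69361e+06 m/s.
Transfer speeds (vis-viva v² = GM(2/r − 1/a_t)): v₁ᵗ = 6.63212e+06 m/s, v₂ᵗ = 774521 m/s.
(a) ΔV₁ = |v₁ᵗ − v₁| ≈ 1.676e+06 m/s = 1676 km/s.
(b) ΔV₂ = |v₂ − v₂ᵗ| ≈ 9.191e+05 m/s = 919.1 km/s.
(c) ΔV_total = ΔV₁ + ΔV₂ ≈ 2.595e+06 m/s = 2595 km/s.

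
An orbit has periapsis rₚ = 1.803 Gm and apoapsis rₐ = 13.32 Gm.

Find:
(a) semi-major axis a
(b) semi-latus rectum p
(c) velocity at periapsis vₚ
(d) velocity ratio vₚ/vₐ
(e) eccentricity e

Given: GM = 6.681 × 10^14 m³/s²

Convert to SI: rₚ = 1.803 Gm = 1.803e+09 m; rₐ = 13.32 Gm = 1.332e+10 m.
(a) a = (rₚ + rₐ)/2 = (1.803e+09 + 1.332e+10)/2 ≈ 7.562e+09 m
(b) From a = (rₚ + rₐ)/2 = 7.5615e+09 m and e = (rₐ − rₚ)/(rₐ + rₚ) = 0.761555, p = a(1 − e²) = 7.5615e+09 · (1 − (0.761555)²) ≈ 3.176e+09 m
(c) With a = (rₚ + rₐ)/2 = 7.5615e+09 m, vₚ = √(GM (2/rₚ − 1/a)) = √(6.681e+14 · (2/1.803e+09 − 1/7.5615e+09)) m/s ≈ 807.9 m/s
(d) Conservation of angular momentum (rₚvₚ = rₐvₐ) gives vₚ/vₐ = rₐ/rₚ = 1.332e+10/1.803e+09 ≈ 7.388
(e) e = (rₐ − rₚ)/(rₐ + rₚ) = (1.332e+10 − 1.803e+09)/(1.332e+10 + 1.803e+09) ≈ 0.7616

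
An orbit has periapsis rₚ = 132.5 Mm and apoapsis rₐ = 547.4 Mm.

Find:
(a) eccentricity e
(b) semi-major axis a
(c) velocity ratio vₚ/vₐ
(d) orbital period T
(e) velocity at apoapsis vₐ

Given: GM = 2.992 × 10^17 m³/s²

Convert to SI: rₚ = 132.5 Mm = 1.325e+08 m; rₐ = 547.4 Mm = 5.474e+08 m.
(a) e = (rₐ − rₚ)/(rₐ + rₚ) = (5.474e+08 − 1.325e+08)/(5.474e+08 + 1.325e+08) ≈ 0.6102
(b) a = (rₚ + rₐ)/2 = (1.325e+08 + 5.474e+08)/2 ≈ 3.4e+08 m
(c) Conservation of angular momentum (rₚvₚ = rₐvₐ) gives vₚ/vₐ = rₐ/rₚ = 5.474e+08/1.325e+08 ≈ 4.131
(d) With a = (rₚ + rₐ)/2 = 3.3995e+08 m, T = 2π √(a³/GM) = 2π √((3.3995e+08)³/2.992e+17) s ≈ 7.2e+04 s
(e) With a = (rₚ + rₐ)/2 = 3.3995e+08 m, vₐ = √(GM (2/rₐ − 1/a)) = √(2.992e+17 · (2/5.474e+08 − 1/3.3995e+08)) m/s ≈ 1.46e+04 m/s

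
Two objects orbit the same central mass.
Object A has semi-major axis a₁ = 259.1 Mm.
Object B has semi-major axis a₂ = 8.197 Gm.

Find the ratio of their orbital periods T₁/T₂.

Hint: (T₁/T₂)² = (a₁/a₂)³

Convert to SI: a₁ = 259.1 Mm = 2.591e+08 m; a₂ = 8.197 Gm = 8.197e+09 m.
From Kepler's third law, (T₁/T₂)² = (a₁/a₂)³, so T₁/T₂ = (a₁/a₂)^(3/2).
a₁/a₂ = 2.591e+08 / 8.197e+09 = 0.0316091.
T₁/T₂ = (0.0316091)^(3/2) ≈ 0.00562.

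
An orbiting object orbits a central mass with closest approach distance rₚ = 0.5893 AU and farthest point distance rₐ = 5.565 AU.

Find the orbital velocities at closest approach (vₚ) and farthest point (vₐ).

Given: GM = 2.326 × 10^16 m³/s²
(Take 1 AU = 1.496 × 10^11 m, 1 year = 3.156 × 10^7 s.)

Convert to SI: rₚ = 0.5893 AU = 8.81593e+10 m; rₐ = 5.565 AU = 8.32524e+11 m.
Use the vis-viva equation v² = GM(2/r − 1/a) with a = (rₚ + rₐ)/2 = (8.81593e+10 + 8.32524e+11)/2 = 4.60342e+11 m.
vₚ = √(GM · (2/rₚ − 1/a)) = √(2.326e+16 · (2/8.81593e+10 − 1/4.60342e+11)) m/s ≈ 690.8 m/s = 0.1457 AU/year.
vₐ = √(GM · (2/rₐ − 1/a)) = √(2.326e+16 · (2/8.32524e+11 − 1/4.60342e+11)) m/s ≈ 73.15 m/s = 0.01543 AU/year.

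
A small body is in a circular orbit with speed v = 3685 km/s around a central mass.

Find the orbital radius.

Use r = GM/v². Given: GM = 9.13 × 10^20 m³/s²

Convert to SI: v = 3685 km/s = 3.685e+06 m/s.
For a circular orbit, v² = GM / r, so r = GM / v².
r = 9.13e+20 / (3.685e+06)² m ≈ 6.724e+07 m = 67.24 Mm.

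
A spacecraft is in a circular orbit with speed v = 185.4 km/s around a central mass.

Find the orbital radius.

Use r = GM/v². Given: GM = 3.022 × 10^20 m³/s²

Convert to SI: v = 185.4 km/s = 185400 m/s.
For a circular orbit, v² = GM / r, so r = GM / v².
r = 3.022e+20 / (185400)² m ≈ 8.792e+09 m = 8.792 Gm.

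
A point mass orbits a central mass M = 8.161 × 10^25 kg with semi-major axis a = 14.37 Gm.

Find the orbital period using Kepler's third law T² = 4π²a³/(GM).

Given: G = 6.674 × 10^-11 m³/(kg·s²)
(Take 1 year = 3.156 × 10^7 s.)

Convert to SI: a = 14.37 Gm = 1.437e+10 m.
GM = G · M = 6.674e-11 · 8.161e+25 = 5.44665e+15 m³/s².
Kepler's third law: T = 2π √(a³ / GM).
Substituting a = 1.437e+10 m and GM = 5.44665e+15 m³/s²:
T = 2π √((1.437e+10)³ / 5.44665e+15) s
T ≈ 1.467e+08 s = 4.647 years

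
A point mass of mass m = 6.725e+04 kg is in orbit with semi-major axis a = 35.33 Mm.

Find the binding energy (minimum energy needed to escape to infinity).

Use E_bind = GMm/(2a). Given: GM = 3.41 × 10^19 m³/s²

Convert to SI: a = 35.33 Mm = 3.533e+07 m.
Total orbital energy is E = −GMm/(2a); binding energy is E_bind = −E = GMm/(2a).
E_bind = 3.41e+19 · 6.725e+04 / (2 · 3.533e+07) J ≈ 3.245e+16 J = 32.45 PJ.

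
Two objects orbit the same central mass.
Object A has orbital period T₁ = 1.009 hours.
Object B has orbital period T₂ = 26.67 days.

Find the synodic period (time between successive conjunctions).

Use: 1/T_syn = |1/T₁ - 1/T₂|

Convert to SI: T₁ = 1.009 hours = 3632.4 s; T₂ = 26.67 days = 2.30429e+06 s.
T_syn = |T₁ · T₂ / (T₁ − T₂)|.
T_syn = |3632.4 · 2.30429e+06 / (3632.4 − 2.30429e+06)| s ≈ 3638 s = 1.011 hours.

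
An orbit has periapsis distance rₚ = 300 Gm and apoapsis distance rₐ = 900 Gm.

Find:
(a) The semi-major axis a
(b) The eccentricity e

Convert to SI: rₚ = 300 Gm = 3e+11 m; rₐ = 900 Gm = 9e+11 m.
(a) a = (rₚ + rₐ) / 2 = (3e+11 + 9e+11) / 2 ≈ 6e+11 m = 600 Gm.
(b) e = (rₐ − rₚ) / (rₐ + rₚ) = (9e+11 − 3e+11) / (9e+11 + 3e+11) ≈ 0.5.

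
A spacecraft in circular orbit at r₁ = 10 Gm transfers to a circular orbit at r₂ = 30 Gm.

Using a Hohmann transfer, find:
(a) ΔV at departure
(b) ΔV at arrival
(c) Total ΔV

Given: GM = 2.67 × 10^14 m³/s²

Convert to SI: r₁ = 10 Gm = 1e+10 m; r₂ = 30 Gm = 3e+10 m.
Transfer semi-major axis: a_t = (r₁ + r₂)/2 = (1e+10 + 3e+10)/2 = 2e+10 m.
Circular speeds: v₁ = √(GM/r₁) = 163.401 m/s, v₂ = √(GM/r₂) = 94.3398 m/s.
Transfer speeds (vis-viva v² = GM(2/r − 1/a_t)): v₁ᵗ = 200.125 m/s, v₂ᵗ = 66.7083 m/s.
(a) ΔV₁ = |v₁ᵗ − v₁| ≈ 36.72 m/s = 36.72 m/s.
(b) ΔV₂ = |v₂ − v₂ᵗ| ≈ 27.63 m/s = 27.63 m/s.
(c) ΔV_total = ΔV₁ + ΔV₂ ≈ 64.36 m/s = 64.36 m/s.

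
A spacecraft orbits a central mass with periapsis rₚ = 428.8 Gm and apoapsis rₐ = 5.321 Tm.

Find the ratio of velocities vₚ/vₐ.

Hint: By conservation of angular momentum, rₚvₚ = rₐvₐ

Convert to SI: rₚ = 428.8 Gm = 4.288e+11 m; rₐ = 5.321 Tm = 5.321e+12 m.
Conservation of angular momentum gives rₚvₚ = rₐvₐ, so vₚ/vₐ = rₐ/rₚ.
vₚ/vₐ = 5.321e+12 / 4.288e+11 ≈ 12.41.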